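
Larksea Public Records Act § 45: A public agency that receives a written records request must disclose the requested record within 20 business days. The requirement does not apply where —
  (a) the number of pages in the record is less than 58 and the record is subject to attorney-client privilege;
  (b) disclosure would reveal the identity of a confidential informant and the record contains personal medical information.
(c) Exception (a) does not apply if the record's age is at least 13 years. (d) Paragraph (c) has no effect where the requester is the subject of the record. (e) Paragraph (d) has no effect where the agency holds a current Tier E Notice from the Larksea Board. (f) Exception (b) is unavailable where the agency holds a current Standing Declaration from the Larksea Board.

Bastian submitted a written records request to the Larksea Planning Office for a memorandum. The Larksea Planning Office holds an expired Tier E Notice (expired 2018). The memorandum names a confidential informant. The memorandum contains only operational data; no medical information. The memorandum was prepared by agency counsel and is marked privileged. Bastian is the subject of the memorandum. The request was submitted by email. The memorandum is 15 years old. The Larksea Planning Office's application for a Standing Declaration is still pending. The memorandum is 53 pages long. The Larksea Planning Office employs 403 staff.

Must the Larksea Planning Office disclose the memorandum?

No — exception (a) applies; the Larksea Planning Office is not required to disclose the memorandum.

Exception (a): the number of pages in the record is 53, less than the 58 limit; the memorandum is privileged — every condition holds. Applying paragraphs (c)–(e): (c) is triggered (the record's age is 15 years, meeting the 13 years threshold), but is overridden by (d): (d) operates against (c): Bastian is the subject of the memorandum. (e), which would lift (d), does not operate here — no current Tier E Notice is held. Exception (a) stands.
Exception (b) fails — the memorandum contains only operational data.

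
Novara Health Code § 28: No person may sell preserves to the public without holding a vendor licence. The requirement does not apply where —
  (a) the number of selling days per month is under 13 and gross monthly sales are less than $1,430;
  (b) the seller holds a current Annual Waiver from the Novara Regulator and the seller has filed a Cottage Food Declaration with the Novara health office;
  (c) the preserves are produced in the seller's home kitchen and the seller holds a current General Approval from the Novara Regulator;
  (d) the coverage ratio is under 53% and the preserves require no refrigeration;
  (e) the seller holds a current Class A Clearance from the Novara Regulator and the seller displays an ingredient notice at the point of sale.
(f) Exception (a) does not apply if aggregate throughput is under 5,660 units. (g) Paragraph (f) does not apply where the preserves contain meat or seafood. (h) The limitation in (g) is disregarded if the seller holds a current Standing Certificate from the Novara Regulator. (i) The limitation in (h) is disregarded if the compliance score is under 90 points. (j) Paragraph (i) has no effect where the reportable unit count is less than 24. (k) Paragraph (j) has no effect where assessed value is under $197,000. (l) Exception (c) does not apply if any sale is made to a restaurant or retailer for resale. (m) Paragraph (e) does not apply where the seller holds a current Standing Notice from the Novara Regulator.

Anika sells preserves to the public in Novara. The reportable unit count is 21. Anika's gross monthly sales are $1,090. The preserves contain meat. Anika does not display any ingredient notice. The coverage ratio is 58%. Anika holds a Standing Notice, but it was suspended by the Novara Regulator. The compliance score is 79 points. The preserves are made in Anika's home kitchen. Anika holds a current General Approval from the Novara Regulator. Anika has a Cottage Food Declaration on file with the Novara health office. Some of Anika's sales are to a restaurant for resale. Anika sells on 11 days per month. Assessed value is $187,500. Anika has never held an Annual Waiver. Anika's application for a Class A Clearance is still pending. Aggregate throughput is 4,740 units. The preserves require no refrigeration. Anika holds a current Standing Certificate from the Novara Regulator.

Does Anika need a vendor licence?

Exception (a)'s conditions are all satisfied: the number of selling days per month is 11, under the 13 limit; gross monthly sales are $1,090, less than the $1,430 limit. Under paragraphs (f)–(k): (f) would limit (a) — aggregate throughput is 4,740 units, under the 5,660 units limit — but (g) sets (f) aside: (g) operates against (f): the preserves contain meat. (h) would limit (g) — a current Standing Certificate is held — but (i) sets (h) aside: (i) operates against (h): the compliance score is 79 points, under the 90 points limit. (j) is triggered (the reportable unit count is 21, less than the 24 limit), but is set aside by (k): (k) operates against (j): assessed value is $187,500, under the $197,000 limit. (a) remains available.
Exception (b) requires that the seller holds a current Annual Waiver from the Novara Regulator; but the Annual Waiver is not current, so (b) is unavailable.
Exception (c)'s conditions are all satisfied: the preserves are home-kitchen produced; a current General Approval is held. But applying paragraph (l): (l) operates against (c): some sales are to a restaurant for resale. Exception (c) does not apply.
Exception (d) fails — the coverage ratio is 58%, not under 53%.
Exception (e) fails — there is no Class A Clearance in force.

No — exception (a) applies; Anika is not required to hold a vendor licence.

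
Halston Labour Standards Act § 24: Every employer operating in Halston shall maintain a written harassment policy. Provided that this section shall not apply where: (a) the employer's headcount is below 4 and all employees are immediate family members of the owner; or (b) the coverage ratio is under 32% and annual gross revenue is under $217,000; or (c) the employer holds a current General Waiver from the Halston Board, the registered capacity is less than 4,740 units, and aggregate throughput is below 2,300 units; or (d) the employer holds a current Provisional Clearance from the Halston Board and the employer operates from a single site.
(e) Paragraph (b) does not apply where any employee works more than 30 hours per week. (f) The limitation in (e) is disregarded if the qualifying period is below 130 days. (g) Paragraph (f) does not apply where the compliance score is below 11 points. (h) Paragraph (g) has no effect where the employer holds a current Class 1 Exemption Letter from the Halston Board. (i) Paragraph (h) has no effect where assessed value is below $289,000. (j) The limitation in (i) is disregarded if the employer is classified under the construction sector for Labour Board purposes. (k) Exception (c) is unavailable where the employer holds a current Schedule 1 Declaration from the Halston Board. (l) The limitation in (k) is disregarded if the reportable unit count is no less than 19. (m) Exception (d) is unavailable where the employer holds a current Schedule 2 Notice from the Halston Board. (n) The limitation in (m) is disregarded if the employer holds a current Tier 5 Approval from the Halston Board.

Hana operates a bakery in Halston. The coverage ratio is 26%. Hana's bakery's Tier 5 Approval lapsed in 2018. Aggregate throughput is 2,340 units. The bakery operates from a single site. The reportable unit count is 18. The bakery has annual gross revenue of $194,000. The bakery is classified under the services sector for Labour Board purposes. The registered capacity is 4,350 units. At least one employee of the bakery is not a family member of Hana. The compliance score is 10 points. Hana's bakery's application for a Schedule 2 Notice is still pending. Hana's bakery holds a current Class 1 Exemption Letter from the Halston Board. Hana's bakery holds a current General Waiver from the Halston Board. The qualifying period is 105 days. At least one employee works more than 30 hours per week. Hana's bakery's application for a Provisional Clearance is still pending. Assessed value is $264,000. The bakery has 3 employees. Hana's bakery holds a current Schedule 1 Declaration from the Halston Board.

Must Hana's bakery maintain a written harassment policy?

Exception (a) requires that all employees are immediate family members of the owner; but at least one employee is not a family member, so (a) is unavailable.
Exception (b): the coverage ratio is 26%, under the 32% limit; annual gross revenue is $194,000, under the $217,000 limit — every condition holds. But applying paragraphs (e)–(j): (e) applies — at least one employee exceeds 30 hours/week. (f) applies (the qualifying period is 105 days, below the 130 days limit), but is displaced by (g): (g) operates against (f): the compliance score is 10 points, below the 11 points limit. (h) would limit (g) — a current Class 1 Exemption Letter is held — but (i) sets (h) aside: (i) operates against (h): assessed value is $264,000, below the $289,000 limit. (j) is inapplicable (the bakery is classified under the services sector), so (i) stands. (b) is therefore removed.
Exception (c) requires that aggregate throughput is below 2,300 units; but aggregate throughput is 2,340 units, not below 2,300 units, so (c) is unavailable.
Exception (d) requires that the employer holds a current Provisional Clearance from the Halston Board; but no current Provisional Clearance is held, so (d) is unavailable.
Every exception is unavailable, so the rule governs.

Yes — Hana's bakery must maintain a written harassment policy.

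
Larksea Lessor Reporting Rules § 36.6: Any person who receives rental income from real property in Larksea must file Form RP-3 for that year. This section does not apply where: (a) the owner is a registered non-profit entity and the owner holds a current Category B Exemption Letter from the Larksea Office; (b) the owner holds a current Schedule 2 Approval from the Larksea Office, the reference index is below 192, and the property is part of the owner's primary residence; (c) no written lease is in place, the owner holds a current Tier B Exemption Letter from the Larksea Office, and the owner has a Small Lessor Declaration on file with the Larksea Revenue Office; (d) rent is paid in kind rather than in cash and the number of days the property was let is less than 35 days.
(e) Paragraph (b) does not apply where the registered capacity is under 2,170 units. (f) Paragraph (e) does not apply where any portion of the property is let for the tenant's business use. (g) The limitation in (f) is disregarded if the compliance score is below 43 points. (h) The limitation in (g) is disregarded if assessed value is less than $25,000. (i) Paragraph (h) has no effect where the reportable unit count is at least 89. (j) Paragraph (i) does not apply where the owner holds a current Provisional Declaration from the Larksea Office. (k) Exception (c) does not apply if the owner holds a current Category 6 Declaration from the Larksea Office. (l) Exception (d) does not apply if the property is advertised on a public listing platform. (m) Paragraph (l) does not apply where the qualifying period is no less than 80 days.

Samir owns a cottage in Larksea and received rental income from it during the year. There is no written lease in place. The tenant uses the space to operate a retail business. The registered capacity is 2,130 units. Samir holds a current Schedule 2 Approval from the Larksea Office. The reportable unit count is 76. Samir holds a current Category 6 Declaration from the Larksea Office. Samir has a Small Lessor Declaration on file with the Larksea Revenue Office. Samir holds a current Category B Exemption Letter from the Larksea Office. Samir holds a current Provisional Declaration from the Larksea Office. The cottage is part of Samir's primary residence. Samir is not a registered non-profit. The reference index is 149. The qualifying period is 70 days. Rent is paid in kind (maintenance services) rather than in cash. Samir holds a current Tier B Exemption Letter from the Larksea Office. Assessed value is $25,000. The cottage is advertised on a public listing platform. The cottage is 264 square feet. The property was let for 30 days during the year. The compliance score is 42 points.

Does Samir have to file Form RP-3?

Exception (a) requires that the owner is a registered non-profit entity; but Samir is not a registered non-profit, so (a) is unavailable.
Exception (b)'s conditions are all satisfied: a current Schedule 2 Approval is held; the reference index is 149, below the 192 limit; the cottage is part of the primary residence. However, paragraphs (e)–(j) must be considered: (e) operates against (b): the registered capacity is 2,130 units, under the 2,170 units limit. (f) would limit (e) — the space is let for business use — but (g) sets (f) aside: (g) operates — the compliance score is 42 points, below the 43 points limit. (h), which would lift (g), is not triggered — assessed value is $25,000, not less than $25,000. Exception (b) does not apply.
Exception (c) is satisfied on its face — there is no written lease; a current Tier B Exemption Letter is held; a Small Lessor Declaration is on file. But: (k) operates against (c): a current Category 6 Declaration is held. So (c) is unavailable.
All of (d)'s requirements are met (rent is paid in kind; the number of days the property was let is 30 days, less than the 35 days limit). But: (l) operates — the property is publicly advertised. (m), which would lift (l), does not operate here — the qualifying period is 70 days, short of 80 days. (d) is therefore removed.
No exception displaces § 36.6.

Yes — Samir must file Form RP-3.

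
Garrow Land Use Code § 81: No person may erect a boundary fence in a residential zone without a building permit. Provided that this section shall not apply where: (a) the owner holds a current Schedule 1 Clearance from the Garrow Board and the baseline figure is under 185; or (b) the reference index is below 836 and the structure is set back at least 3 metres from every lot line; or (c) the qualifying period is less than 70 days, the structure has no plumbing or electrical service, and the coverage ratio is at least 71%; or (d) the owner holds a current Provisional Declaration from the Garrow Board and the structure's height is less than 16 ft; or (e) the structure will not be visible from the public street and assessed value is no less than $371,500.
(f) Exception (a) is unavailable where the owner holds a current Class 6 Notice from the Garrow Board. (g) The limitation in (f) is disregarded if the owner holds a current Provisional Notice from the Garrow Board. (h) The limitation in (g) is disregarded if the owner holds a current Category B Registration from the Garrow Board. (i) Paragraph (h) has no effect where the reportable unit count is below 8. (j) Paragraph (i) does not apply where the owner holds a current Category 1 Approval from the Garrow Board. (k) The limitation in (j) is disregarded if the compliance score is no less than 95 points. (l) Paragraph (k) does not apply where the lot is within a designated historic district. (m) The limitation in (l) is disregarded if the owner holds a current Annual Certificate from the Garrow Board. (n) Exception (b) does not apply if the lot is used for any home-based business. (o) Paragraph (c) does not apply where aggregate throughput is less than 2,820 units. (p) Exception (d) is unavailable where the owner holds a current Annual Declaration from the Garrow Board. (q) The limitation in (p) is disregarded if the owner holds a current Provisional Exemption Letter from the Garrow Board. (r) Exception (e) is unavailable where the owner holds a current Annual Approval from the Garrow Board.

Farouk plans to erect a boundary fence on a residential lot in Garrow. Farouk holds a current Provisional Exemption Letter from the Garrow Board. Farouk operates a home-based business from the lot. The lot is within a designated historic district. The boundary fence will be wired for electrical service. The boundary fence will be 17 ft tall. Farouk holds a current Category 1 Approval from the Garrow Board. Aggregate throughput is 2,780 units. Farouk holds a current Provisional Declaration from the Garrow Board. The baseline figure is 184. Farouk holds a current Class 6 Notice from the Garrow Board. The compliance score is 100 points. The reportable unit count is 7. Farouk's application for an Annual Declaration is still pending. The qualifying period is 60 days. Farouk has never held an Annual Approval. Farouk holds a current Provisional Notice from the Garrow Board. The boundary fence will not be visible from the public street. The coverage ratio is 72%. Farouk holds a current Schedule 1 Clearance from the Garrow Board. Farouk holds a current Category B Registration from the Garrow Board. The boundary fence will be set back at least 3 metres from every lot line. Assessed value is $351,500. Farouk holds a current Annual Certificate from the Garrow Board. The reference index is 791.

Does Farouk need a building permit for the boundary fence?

No — exception (a) applies; Farouk does not need a building permit.

Exception (a): a current Schedule 1 Clearance is held; the baseline figure is 184, under the 185 limit — every condition holds. Applying paragraphs (f)–(m): (f) is engaged (a current Class 6 Notice is held), but yields to (g): (g) operates — a current Provisional Notice is held. (h) would limit (g) — a current Category B Registration is held — but (i) sets (h) aside: (i) operates against (h): the reportable unit count is 7, below the 8 limit. (j) would limit (i) — a current Category 1 Approval is held — but (k) sets (j) aside: (k) operates against (j): the compliance score is 100 points, meeting the 95 points threshold. (l) is engaged (the lot is in a historic district), but yields to (m): (m) operates against (l): a current Annual Certificate is held. Exception (a) stands.
Exception (b): the reference index is 791, below the 836 limit; the setback is at least 3 m on every side — every condition holds. However, paragraph (n) must be considered: (n) operates against (b): a home-based business operates on the lot. So (b) is unavailable.
Exception (c) fails — electrical service is planned.
Exception (d) does not apply: the structure's height is 17 ft, not less than 16 ft.
Exception (e) does not apply: assessed value is $351,500, short of $371,500.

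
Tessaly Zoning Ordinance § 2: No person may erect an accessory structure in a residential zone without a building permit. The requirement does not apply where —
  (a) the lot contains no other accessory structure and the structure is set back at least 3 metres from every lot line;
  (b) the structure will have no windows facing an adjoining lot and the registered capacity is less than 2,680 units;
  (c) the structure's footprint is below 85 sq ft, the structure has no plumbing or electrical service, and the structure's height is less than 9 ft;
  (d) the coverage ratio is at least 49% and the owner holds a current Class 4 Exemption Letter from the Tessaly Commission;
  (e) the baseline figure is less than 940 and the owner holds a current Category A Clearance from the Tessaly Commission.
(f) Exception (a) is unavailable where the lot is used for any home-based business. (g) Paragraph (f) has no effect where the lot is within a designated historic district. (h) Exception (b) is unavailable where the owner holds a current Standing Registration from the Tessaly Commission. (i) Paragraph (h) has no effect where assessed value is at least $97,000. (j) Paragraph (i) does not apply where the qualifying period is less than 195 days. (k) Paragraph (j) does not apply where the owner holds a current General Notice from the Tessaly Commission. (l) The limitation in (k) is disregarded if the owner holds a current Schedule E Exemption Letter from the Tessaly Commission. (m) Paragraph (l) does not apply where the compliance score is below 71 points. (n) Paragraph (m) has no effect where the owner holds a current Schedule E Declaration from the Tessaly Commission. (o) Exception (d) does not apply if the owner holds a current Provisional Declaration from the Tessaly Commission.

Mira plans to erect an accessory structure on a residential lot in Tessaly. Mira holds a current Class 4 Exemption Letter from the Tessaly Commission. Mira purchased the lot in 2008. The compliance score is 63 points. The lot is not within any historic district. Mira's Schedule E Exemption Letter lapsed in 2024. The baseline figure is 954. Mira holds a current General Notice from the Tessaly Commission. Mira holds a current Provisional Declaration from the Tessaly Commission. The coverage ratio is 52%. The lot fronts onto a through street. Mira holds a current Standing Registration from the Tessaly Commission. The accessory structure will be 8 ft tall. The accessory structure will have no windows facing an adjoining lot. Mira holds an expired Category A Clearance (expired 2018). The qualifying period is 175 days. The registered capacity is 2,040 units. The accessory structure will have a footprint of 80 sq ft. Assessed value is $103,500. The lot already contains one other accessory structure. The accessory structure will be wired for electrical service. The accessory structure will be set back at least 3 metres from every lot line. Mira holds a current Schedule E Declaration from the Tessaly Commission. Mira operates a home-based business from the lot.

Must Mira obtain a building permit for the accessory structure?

No — exception (b) applies; Mira does not need a building permit.

Exception (a) requires that the lot contains no other accessory structure; but the lot already has another accessory structure, so (a) is unavailable.
Exception (b): no windows face an adjoining lot; the registered capacity is 2,040 units, less than the 2,680 units limit — every condition holds. As to paragraphs (h)–(n): (h) is triggered (a current Standing Registration is held), but is set aside by (i): (i) applies — assessed value is $103,500, meeting the $97,000 threshold. (j) operates (the qualifying period is 175 days, less than the 195 days limit), but is overridden by (k): (k) operates against (j): a current General Notice is held. (l) is not triggered (no current Schedule E Exemption Letter is held), so (k) stands. So (b) applies.
Exception (c) fails — electrical service is planned.
Exception (d) is satisfied on its face — the coverage ratio is 52%, meeting the 49% threshold; a current Class 4 Exemption Letter is held. Turning to paragraph (o): (o) operates against (d): a current Provisional Declaration is held. (d) is therefore removed.
Exception (e) requires that the baseline figure is less than 940; but the baseline figure is 954, not less than 940, so (e) is unavailable.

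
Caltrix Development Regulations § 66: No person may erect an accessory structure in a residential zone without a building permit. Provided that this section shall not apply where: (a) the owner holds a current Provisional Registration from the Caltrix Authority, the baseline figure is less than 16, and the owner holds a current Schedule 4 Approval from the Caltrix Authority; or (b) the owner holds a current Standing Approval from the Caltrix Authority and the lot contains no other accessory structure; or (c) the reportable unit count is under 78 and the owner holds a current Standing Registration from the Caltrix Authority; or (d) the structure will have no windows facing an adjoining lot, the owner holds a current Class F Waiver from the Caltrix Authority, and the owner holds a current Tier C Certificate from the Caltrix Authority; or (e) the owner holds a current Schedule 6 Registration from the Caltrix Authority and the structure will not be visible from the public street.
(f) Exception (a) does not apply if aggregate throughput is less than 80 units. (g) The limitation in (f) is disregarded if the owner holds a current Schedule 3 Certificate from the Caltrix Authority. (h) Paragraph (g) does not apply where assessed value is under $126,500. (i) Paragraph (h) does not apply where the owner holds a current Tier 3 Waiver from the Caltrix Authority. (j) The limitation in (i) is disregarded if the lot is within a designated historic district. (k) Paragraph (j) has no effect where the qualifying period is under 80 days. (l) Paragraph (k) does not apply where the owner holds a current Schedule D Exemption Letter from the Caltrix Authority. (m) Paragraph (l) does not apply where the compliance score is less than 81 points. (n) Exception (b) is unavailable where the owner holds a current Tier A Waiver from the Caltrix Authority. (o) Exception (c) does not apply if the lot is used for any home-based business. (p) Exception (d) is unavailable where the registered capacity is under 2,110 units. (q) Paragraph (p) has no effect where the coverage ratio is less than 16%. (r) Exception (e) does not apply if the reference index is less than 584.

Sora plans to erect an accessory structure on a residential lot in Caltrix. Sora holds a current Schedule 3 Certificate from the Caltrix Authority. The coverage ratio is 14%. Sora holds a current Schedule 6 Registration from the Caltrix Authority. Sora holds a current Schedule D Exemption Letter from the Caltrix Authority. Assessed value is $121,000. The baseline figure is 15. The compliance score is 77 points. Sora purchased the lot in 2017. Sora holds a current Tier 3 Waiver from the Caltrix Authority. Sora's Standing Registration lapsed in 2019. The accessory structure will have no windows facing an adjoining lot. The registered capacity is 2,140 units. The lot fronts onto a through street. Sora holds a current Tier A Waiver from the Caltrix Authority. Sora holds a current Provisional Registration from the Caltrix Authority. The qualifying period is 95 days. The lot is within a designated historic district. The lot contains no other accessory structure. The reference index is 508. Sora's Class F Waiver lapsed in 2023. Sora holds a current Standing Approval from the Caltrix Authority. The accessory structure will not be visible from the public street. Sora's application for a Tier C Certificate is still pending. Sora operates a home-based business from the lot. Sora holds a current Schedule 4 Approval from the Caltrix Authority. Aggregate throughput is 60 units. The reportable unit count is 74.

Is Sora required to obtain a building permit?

All of (a)'s requirements are met (a current Provisional Registration is held; the baseline figure is 15, less than the 16 limit; a current Schedule 4 Approval is held). Turning to paragraphs (f)–(m): (f) operates — aggregate throughput is 60 units, less than the 80 units limit. (g) would limit (f) — a current Schedule 3 Certificate is held — but (h) sets (g) aside: (h) applies — assessed value is $121,000, under the $126,500 limit. (i) operates (a current Tier 3 Waiver is held), but is set aside by (j): (j) applies — the lot is in a historic district. (k), which would lift (j), is not triggered — the qualifying period is 95 days, not under 80 days. Exception (a) does not apply.
All of (b)'s requirements are met (a current Standing Approval is held; the lot has no other accessory structure). But: (n) operates against (b): a current Tier A Waiver is held. So (b) is unavailable.
Exception (c) does not apply: there is no Standing Registration in force.
Exception (d) does not apply: the Class F Waiver is not current.
Exception (e): a current Schedule 6 Registration is held; the structure will not be visible from the street — every condition holds. Turning to paragraph (r): (r) operates — the reference index is 508, less than the 584 limit. So (e) is unavailable.
No exception is made out. Sora falls within the general rule.

Yes — Sora must obtain a building permit.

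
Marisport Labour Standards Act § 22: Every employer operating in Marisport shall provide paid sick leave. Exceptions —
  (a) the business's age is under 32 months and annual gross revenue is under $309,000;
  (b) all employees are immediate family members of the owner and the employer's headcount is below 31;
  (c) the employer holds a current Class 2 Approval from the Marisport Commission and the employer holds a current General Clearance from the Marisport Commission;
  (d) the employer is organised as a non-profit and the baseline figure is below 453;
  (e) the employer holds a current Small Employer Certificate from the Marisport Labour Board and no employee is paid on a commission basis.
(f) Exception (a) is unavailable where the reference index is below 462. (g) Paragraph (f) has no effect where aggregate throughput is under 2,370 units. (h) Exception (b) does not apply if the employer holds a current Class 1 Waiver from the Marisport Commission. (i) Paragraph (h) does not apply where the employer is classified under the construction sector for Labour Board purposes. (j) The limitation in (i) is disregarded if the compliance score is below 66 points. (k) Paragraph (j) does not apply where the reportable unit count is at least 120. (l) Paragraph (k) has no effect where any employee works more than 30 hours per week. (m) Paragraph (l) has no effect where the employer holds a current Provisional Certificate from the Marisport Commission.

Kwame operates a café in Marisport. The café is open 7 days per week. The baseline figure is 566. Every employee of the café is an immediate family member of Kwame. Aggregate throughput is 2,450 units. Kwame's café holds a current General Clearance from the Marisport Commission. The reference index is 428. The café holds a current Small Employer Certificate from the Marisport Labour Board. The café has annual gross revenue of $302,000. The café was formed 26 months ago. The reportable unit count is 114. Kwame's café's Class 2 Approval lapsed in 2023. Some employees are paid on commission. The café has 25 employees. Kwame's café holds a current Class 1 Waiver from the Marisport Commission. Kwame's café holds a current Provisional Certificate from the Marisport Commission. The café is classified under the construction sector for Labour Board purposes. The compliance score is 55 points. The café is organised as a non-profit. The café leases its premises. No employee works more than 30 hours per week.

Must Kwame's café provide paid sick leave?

Exception (a): the business's age is 26 months, under the 32 months limit; annual gross revenue is $302,000, under the $309,000 limit — every condition holds. However, paragraphs (f)–(g) must be considered: (f) is engaged — the reference index is 428, below the 462 limit. (g) does not operate here (aggregate throughput is 2,450 units, not under 2,370 units), so (f) stands. Exception (a) does not apply.
All of (b)'s requirements are met (every employee is an immediate family member; the employer's headcount is 25, below the 31 limit). Turning to paragraphs (h)–(m): (h) operates against (b): a current Class 1 Waiver is held. (i) is triggered (the café is classified under the construction sector), but is set aside by (j): (j) is engaged — the compliance score is 55 points, below the 66 points limit. (k), which would lift (j), is not engaged — the reportable unit count is 114, short of 120. Exception (b) does not apply.
Exception (c) fails — there is no Class 2 Approval in force.
Exception (d) requires that the baseline figure is below 453; but the baseline figure is 566, not below 453, so (d) is unavailable.
Exception (e) fails — some employees are paid on commission.
No exception is made out. Kwame's café falls within the general rule.

Yes — Kwame's café must provide paid sick leave.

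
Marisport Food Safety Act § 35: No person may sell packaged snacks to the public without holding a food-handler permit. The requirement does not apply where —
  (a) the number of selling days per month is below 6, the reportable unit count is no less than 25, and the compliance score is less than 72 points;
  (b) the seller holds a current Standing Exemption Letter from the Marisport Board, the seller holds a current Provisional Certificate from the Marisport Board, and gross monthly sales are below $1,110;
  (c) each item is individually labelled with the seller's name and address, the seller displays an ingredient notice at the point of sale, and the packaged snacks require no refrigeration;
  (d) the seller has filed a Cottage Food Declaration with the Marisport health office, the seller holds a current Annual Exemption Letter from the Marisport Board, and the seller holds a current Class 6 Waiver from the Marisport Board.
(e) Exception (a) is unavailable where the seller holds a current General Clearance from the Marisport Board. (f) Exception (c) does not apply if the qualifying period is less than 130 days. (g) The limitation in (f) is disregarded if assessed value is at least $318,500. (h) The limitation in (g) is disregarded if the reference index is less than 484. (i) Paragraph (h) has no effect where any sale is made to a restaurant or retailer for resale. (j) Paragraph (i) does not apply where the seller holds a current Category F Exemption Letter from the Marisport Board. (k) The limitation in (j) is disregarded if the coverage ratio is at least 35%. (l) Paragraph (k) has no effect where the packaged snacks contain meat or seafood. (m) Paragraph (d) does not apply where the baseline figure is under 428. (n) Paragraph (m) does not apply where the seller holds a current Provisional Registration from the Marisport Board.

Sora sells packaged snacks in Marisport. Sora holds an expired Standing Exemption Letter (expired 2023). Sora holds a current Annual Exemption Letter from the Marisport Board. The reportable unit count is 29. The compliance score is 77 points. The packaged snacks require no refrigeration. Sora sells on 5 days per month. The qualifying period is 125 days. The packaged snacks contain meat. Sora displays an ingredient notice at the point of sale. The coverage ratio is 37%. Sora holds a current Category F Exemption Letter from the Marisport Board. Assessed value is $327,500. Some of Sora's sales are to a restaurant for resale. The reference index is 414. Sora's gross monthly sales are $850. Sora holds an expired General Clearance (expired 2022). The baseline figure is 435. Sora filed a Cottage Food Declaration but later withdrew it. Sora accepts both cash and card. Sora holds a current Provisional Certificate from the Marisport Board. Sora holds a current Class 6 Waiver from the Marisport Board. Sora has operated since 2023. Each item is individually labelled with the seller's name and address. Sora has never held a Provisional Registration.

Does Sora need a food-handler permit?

Yes — Sora must hold a food-handler permit.

Exception (a) fails — the compliance score is 77 points, not less than 72 points.
Exception (b) fails — no current Standing Exemption Letter is held.
Exception (c): items are individually labelled; an ingredient notice is displayed; the packaged snacks are shelf-stable — every condition holds. But: (f) is engaged — the qualifying period is 125 days, less than the 130 days limit. (g) operates (assessed value is $327,500, meeting the $318,500 threshold), but is overridden by (h): (h) operates against (g): the reference index is 414, less than the 484 limit. (i) would limit (h) — some sales are to a restaurant for resale — but (j) sets (i) aside: (j) operates against (i): a current Category F Exemption Letter is held. (k) would limit (j) — the coverage ratio is 37%, meeting the 35% threshold — but (l) sets (k) aside: (l) operates against (k): the packaged snacks contain meat. Exception (c) does not apply.
Exception (d) does not apply: the Cottage Food Declaration was withdrawn.
No exception displaces § 35.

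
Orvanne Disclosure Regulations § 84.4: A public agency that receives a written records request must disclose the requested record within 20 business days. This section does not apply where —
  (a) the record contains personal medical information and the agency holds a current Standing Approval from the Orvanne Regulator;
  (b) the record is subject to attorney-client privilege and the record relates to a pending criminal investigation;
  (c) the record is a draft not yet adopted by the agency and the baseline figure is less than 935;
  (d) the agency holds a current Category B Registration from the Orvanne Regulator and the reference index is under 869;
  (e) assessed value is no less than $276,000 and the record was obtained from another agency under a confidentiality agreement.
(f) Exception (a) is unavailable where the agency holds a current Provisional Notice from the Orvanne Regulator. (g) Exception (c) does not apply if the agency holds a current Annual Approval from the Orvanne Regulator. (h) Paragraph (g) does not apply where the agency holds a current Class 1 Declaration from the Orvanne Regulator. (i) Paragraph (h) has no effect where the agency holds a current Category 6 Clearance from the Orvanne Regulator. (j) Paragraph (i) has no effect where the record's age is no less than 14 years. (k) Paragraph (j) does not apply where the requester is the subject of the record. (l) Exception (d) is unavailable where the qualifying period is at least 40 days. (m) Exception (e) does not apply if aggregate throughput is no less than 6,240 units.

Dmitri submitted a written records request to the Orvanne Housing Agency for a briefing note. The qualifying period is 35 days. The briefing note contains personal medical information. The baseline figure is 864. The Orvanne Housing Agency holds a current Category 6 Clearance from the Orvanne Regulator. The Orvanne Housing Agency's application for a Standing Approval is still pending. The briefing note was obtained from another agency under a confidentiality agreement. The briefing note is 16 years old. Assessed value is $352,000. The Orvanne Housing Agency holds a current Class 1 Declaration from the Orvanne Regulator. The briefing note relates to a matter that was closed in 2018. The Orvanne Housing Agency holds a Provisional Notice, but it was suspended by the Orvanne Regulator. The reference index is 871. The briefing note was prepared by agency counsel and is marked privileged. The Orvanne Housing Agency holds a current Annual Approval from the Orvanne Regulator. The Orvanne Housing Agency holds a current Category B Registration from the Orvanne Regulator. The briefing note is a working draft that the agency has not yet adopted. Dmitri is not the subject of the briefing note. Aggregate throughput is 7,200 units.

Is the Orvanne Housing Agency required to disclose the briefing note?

No — exception (c) applies; the Orvanne Housing Agency is not required to disclose the briefing note.

Exception (a) does not apply: the Standing Approval is not current.
Exception (b) requires that the record relates to a pending criminal investigation; but the briefing note relates to a closed matter, so (b) is unavailable.
Exception (c)'s conditions are all satisfied: the briefing note is an unadopted draft; the baseline figure is 864, less than the 935 limit. As to paragraphs (g)–(k): (g) operates (a current Annual Approval is held), but is set aside by (h): (h) operates against (g): a current Class 1 Declaration is held. (i) would limit (h) — a current Category 6 Clearance is held — but (j) sets (i) aside: (j) applies — the record's age is 16 years, meeting the 14 years threshold. (k) is not engaged (Dmitri is not the subject of the briefing note), so (j) stands. So (c) applies.
Exception (d) fails — the reference index is 871, not under 869.
Exception (e) is satisfied on its face — assessed value is $352,000, meeting the $276,000 threshold; the briefing note was obtained under a confidentiality agreement. But applying paragraph (m): (m) operates — aggregate throughput is 7,200 units, meeting the 6,240 units threshold. So (e) is unavailable.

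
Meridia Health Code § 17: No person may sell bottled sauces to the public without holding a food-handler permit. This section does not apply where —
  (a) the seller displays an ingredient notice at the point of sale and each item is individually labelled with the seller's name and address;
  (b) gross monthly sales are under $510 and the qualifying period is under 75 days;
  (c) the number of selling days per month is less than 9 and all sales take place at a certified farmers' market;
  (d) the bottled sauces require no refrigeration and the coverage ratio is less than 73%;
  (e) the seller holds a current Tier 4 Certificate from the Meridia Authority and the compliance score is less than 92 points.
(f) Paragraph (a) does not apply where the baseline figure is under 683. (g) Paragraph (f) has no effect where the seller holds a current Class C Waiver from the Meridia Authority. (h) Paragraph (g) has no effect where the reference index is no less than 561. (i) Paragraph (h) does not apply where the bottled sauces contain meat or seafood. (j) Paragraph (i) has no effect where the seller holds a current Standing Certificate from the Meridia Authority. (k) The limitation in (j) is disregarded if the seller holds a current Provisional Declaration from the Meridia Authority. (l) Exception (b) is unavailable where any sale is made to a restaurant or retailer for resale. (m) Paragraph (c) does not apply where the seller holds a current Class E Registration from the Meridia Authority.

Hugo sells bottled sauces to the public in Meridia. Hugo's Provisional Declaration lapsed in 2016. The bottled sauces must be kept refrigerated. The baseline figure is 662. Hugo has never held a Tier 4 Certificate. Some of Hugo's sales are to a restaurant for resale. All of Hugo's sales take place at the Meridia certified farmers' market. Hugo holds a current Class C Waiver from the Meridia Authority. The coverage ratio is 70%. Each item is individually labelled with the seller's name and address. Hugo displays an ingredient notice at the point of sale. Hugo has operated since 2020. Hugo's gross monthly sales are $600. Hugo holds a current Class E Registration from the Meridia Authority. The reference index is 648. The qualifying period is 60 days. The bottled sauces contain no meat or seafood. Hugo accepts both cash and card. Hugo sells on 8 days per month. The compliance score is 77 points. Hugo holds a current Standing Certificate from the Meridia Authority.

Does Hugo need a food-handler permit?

Yes — Hugo must hold a food-handler permit.

All of (a)'s requirements are met (an ingredient notice is displayed; items are individually labelled). Turning to paragraphs (f)–(k): (f) applies — the baseline figure is 662, under the 683 limit. (g) would limit (f) — a current Class C Waiver is held — but (h) sets (g) aside: (h) operates against (g): the reference index is 648, meeting the 561 threshold. (i) does not operate here (the bottled sauces contain no meat or seafood), so (h) stands. (a) is therefore removed.
Exception (b) requires that gross monthly sales are under $510; but gross monthly sales are $600, not under $510, so (b) is unavailable.
Exception (c)'s conditions are all satisfied: the number of selling days per month is 8, less than the 9 limit; all sales are at a certified farmers' market. However, paragraph (m) must be considered: (m) applies — a current Class E Registration is held. Exception (c) does not apply.
Exception (d) requires that the bottled sauces require no refrigeration; but the bottled sauces require refrigeration, so (d) is unavailable.
Exception (e) requires that the seller holds a current Tier 4 Certificate from the Meridia Authority; but no current Tier 4 Certificate is held, so (e) is unavailable.
No exception is made out. Hugo falls within the general rule.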